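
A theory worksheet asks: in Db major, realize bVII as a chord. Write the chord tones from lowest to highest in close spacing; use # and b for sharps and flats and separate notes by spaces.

bVII is a major triad on the lowered seventh degree (the subtonic), borrowed from the parallel minor. In Db major that root is Cb.
So the chord is Cb-Eb-Gb.

Cb Eb Gb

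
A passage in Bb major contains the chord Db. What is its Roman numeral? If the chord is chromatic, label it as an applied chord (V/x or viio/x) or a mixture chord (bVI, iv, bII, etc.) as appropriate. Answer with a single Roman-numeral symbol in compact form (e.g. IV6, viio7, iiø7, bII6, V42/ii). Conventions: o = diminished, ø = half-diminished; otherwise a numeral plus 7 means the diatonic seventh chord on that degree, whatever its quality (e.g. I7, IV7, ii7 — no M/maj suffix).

bIII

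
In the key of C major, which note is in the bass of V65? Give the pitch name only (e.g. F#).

V in C major has root G; the chord is G-B-D-F.
The figure 65 means first inversion — the third is in the bass.

B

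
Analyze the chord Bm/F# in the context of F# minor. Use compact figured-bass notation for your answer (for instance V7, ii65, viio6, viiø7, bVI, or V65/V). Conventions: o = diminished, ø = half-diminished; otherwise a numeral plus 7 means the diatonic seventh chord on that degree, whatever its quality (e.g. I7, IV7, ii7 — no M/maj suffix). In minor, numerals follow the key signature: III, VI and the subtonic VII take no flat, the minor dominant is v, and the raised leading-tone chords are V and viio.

iv64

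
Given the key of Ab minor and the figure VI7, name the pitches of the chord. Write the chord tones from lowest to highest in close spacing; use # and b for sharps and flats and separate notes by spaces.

Fb Ab Cb Eb

The numeral's case and figure indicate a major seventh chord. In Ab minor its root, the sixth degree, is Fb.
Stacking thirds from Fb gives Fb-Ab-Cb-Eb.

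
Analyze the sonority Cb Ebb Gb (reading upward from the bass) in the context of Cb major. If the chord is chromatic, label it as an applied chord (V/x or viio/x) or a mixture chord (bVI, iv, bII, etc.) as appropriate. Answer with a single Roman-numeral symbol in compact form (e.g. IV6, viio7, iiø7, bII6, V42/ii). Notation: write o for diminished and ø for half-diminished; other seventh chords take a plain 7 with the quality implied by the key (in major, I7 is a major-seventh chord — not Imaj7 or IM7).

i

The pitches Cb-Ebb-Gb form a minor triad rooted on Cb.
Cb is the first degree of Cb major. This is the minor tonic, borrowed from the parallel minor.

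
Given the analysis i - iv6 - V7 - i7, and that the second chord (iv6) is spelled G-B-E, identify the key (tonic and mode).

B minor

iv6 is given as G-B-E — a minor triad with root E.
If E is scale degree 4 and the mode makes that degree carry a minor triad, the tonic is B and the mode is minor.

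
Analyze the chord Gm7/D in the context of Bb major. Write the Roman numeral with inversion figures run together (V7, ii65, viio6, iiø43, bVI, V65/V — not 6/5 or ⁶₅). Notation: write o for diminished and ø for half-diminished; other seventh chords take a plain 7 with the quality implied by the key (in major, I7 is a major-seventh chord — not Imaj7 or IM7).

vi43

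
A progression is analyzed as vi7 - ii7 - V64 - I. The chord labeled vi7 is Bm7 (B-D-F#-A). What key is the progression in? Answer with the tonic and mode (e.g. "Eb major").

D major

vi7 is given as B-D-F#-A — a minor seventh chord with root B.
vi7 on B implies B is the submediant; that puts the tonic at D, and the lowercase numeral fits major mode.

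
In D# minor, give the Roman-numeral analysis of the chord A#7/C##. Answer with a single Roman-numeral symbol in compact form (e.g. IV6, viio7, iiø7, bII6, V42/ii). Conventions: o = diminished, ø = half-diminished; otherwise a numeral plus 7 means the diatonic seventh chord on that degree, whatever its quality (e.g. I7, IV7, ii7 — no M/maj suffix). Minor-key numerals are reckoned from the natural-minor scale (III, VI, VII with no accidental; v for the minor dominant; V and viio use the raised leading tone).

V65

The pitches A#-C##-E#-G# form a dominant seventh chord rooted on A#.
In D# minor, A# is the dominant; the diatonic dominant seventh chord there is V7.
With C## in the bass the chord is in first inversion, so the figured bass is 65.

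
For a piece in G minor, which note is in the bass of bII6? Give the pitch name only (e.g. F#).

bII in G minor has root Ab; the chord is Ab-C-Eb.
The figure 6 means first inversion — the third is in the bass.

C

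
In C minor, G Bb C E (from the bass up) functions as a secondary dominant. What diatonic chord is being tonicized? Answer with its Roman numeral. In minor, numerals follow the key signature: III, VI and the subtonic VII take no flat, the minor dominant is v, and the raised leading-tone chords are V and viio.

iv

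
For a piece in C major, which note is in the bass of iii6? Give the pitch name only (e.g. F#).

G

iii in C major has root E; the chord is E-G-B.
The figure 6 means first inversion — the third is in the bass.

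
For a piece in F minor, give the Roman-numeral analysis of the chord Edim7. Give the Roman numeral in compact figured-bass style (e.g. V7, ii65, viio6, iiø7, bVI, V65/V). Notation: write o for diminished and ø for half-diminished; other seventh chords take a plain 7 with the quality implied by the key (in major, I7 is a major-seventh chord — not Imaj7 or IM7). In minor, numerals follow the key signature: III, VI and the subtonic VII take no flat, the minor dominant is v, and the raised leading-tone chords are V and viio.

viio7

The pitches E-G-Bb-Db form a fully diminished seventh chord rooted on E.
E is scale degree 7 in F minor, and a fully diminished seventh chord on that degree is written viio7.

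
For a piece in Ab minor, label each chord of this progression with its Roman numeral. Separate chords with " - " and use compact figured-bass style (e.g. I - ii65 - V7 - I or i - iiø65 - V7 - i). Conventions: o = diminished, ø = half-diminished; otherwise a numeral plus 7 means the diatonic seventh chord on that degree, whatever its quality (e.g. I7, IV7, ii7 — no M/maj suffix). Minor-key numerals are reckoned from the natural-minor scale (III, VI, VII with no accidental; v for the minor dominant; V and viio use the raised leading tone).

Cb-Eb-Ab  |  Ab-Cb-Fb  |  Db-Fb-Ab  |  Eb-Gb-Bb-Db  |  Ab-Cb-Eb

Cb-Eb-Ab has root Ab, degree 1 in Ab minor, so i6.
Ab-Cb-Fb has root Fb, degree 6 in Ab minor, so VI6.
Db-Fb-Ab has root Db, degree 4 in Ab minor, so iv.
Eb-Gb-Bb-Db: root Eb is the dominant; minor seventh chord there is v7.
Ab-Cb-Eb: root Ab is the tonic; minor triad there is i.

i6 - VI6 - iv - v7 - i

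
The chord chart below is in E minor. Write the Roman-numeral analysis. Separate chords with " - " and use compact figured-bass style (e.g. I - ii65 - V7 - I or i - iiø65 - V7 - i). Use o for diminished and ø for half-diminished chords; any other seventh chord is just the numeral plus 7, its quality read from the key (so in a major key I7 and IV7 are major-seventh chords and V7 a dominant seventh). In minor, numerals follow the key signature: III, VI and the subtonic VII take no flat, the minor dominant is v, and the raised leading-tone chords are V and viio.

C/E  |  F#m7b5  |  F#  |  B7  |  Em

C/E: major triad on C = scale degree 6 → VI6.
F#m7b5: half-diminished seventh chord on F# = scale degree 2 → iiø7.
F# is the secondary dominant of V (major triad on F#): V/V.
B7: root B is the dominant; dominant seventh chord there is V7.
Em: minor triad on E = scale degree 1 → i.

VI6 - iiø7 - V/V - V7 - i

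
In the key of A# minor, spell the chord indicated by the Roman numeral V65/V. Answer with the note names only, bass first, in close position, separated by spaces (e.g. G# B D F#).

D## F## A# B#

V65/V is a secondary dominant — the dominant seventh of V. V in A# minor is E#, so the applied chord's root is B#, a perfect fifth above.
Building a dominant seventh chord on B# gives B#-D##-F##-A#.
With the 65 figure the chord is in first inversion; from the bass D## upward in close position it reads D##-F##-A#-B#.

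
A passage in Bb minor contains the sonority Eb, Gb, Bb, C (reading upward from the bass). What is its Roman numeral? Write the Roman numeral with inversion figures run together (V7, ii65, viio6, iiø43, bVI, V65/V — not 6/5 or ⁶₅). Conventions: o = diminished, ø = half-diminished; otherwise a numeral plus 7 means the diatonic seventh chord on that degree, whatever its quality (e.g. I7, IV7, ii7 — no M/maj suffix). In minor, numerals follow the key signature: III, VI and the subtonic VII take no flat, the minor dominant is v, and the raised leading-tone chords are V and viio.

Stacked in thirds the chord is C-Eb-Gb-Bb: a half-diminished seventh chord on C.
In Bb minor, C is the supertonic; the diatonic half-diminished seventh chord there is iiø7.
With Eb in the bass the chord is in first inversion, so the figured bass is 65.

iiø65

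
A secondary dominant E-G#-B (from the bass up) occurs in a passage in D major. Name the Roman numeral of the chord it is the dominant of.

V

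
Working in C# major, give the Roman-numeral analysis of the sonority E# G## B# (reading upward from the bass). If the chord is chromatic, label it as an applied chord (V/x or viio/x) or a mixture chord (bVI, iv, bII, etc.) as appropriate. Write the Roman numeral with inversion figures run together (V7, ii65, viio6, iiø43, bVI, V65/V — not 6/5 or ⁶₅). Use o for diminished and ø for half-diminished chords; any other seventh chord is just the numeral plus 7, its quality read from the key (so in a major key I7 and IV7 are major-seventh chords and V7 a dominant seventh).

The pitches E#-G##-B# form a major triad rooted on E#.
E# is not a diatonic chord root with this quality in C# major, but it lies a perfect fifth above A# (vi), so the chord functions as an applied dominant of vi.

V/vi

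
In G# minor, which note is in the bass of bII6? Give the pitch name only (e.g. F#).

bII in G# minor has root A; the chord is A-C#-E.
The figure 6 means first inversion — the third is in the bass.

C#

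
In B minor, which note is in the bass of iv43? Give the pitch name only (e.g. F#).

B

iv in B minor has root E; the chord is E-G-B-D.
The figure 43 means second inversion — the fifth is in the bass.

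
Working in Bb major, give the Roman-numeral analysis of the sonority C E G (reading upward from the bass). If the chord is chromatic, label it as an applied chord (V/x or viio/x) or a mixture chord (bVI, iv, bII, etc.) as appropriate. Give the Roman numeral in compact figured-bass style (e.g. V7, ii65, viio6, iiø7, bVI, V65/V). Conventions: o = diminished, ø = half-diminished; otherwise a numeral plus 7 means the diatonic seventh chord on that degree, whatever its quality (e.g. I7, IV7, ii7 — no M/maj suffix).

V/V

The pitches C-E-G form a major triad rooted on C.
C is not a diatonic chord root with this quality in Bb major, but it lies a perfect fifth above F (V), so the chord functions as an applied dominant of V.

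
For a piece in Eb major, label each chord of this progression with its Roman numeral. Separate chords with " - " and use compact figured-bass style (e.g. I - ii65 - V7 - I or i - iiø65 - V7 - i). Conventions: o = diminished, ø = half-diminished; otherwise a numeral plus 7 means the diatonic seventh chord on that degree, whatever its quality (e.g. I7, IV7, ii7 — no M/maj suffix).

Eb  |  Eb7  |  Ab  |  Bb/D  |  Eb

I - V7/IV - IV - V6 - I

Eb: root Eb is the tonic; major triad there is I.
Eb7 is the secondary dominant of IV (dominant seventh chord on Eb): V7/IV.
Ab has root Ab, degree 4 in Eb major, so IV.
Bb/D has root Bb, degree 5 in Eb major, so V6.
Eb: root Eb is the tonic; major triad there is I.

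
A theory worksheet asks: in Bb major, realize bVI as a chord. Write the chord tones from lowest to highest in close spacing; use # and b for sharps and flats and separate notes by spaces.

Scale degree 6 in Bb major is G; lowering it a half step gives Gb. bVI is a major triad on the lowered sixth degree, borrowed from the parallel minor.
So the chord is Gb-Bb-Db, a major triad.

Gb Bb Db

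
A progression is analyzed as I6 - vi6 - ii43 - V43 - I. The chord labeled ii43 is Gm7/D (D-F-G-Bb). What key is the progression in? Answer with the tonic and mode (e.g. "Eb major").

F major

The chord Gm7/D is a minor seventh chord rooted on G; its label is ii43.
Counting down one scale step from G places the tonic on F; a minor seventh chord on degree 2 is diatonic only in major.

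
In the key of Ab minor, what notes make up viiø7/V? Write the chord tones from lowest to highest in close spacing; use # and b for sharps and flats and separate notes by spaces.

The slash marks an applied leading-tone chord: viio of V. In Ab minor, V is Eb, so the leading tone to it is D, a half step below.
Building a half-diminished seventh chord on D gives D-F-Ab-C.

D F Ab C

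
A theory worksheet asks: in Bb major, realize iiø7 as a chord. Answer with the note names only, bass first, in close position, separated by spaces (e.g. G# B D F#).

C Eb Gb Bb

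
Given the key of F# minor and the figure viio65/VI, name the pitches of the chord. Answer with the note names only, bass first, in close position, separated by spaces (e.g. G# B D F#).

E G Bb C#

viio65/VI is a secondary leading-tone chord. The target VI is D in F# minor; the applied chord is rooted a semitone below, on C#.
Building a fully diminished seventh chord on C# gives C#-E-G-Bb.
The figured bass 65 indicates first inversion, placing the third (E) in the bass: E-G-Bb-C#.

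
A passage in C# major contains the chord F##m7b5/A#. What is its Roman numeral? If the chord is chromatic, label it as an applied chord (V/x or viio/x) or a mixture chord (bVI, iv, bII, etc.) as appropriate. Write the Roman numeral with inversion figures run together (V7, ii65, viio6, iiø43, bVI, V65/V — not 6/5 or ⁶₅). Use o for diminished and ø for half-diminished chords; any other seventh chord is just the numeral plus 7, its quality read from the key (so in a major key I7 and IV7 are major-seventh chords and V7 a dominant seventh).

Stacked in thirds the chord is F##-A#-C#-E#: a half-diminished seventh chord on F##.
F## sits a half step below G# (V in C# major); a diminished chord there is the applied leading-tone chord of V.
With A# in the bass the chord is in first inversion, so the figured bass is 65.

viiø65/V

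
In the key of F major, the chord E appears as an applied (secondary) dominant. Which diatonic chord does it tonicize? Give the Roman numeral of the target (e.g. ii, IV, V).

iii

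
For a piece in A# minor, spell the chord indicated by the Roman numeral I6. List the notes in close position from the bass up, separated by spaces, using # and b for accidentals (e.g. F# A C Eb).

C## E# A#

I6 is the major tonic (Picardy third), borrowed from the parallel major. In A# minor that root is A#.
So the chord is A#-C##-E#, a major triad.
The figured bass 6 indicates first inversion, placing the third (C##) in the bass: C##-E#-A#.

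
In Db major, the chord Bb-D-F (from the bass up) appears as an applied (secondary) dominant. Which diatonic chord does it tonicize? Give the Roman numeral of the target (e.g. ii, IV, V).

ii

The chord is a major triad on Bb.
A dominant resolves down a perfect fifth: Bb → Eb. In Db major, Eb is scale degree 2, i.e. ii.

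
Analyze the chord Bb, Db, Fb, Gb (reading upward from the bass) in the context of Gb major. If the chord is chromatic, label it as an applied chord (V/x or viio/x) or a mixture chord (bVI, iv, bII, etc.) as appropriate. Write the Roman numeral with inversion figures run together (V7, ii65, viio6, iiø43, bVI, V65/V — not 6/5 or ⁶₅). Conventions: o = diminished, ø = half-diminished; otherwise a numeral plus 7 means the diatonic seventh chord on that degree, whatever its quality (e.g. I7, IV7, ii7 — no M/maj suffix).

The pitches Gb-Bb-Db-Fb form a dominant seventh chord rooted on Gb.
Gb is not a diatonic chord root with this quality in Gb major, but it lies a perfect fifth above Cb (IV), so the chord functions as an applied dominant of IV.
With Bb in the bass the chord is in first inversion, so the figured bass is 65.

V65/IV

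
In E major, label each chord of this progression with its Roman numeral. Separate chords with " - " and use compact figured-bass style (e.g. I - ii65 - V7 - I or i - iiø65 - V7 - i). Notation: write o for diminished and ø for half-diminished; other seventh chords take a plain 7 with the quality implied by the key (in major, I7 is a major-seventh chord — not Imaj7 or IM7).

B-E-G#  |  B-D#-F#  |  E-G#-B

I64 - V - I

B-E-G#: root E is the tonic; major triad there is I64.
B-D#-F#: root B is the dominant; major triad there is V.
E-G#-B: major triad on E = scale degree 1 → I.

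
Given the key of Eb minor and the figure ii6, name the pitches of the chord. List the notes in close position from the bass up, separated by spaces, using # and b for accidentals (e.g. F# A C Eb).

Ab C F

Scale degree 2 in Eb minor is F; here the chord built on it is altered to a minor triad. ii6 is the minor supertonic, borrowed from the parallel major (the Dorian ii).
So the chord is F-Ab-C, a minor triad.
With the 6 figure the chord is in first inversion; from the bass Ab upward in close position it reads Ab-C-F.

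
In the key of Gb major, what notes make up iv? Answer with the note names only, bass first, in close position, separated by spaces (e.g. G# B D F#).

iv is the minor subdominant, borrowed from the parallel minor. In Gb major that root is Cb.
So the chord is Cb-Ebb-Gb, a minor triad.

Cb Ebb Gb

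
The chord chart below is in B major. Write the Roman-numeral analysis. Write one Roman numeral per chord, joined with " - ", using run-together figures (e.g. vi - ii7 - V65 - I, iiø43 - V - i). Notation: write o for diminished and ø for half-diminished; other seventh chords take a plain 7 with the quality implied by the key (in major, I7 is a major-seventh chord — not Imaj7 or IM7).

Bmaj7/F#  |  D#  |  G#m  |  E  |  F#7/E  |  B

Bmaj7/F#: major seventh chord on B = scale degree 1 → I43.
D#: chromatic; D# is V of vi, so V/vi.
G#m: root G# is the submediant; minor triad there is vi.
E: major triad on E = scale degree 4 → IV.
F#7/E: root F# is the dominant; dominant seventh chord there is V42.
B has root B, degree 1 in B major, so I.

I43 - V/vi - vi - IV - V42 - I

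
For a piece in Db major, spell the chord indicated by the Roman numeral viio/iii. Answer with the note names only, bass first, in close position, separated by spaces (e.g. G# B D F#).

viio/iii is a secondary leading-tone chord. The target iii is F in Db major; the applied chord is rooted a semitone below, on E.
Building a diminished triad on E gives E-G-Bb.

E G Bb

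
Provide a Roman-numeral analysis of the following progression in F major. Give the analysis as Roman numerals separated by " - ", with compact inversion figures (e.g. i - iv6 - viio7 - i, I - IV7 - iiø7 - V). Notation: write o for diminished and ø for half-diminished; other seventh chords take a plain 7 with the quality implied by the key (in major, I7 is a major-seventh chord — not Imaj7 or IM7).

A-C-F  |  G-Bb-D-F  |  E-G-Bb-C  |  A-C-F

A-C-F has root F, degree 1 in F major, so I6.
G-Bb-D-F: root G is the supertonic; minor seventh chord there is ii7.
E-G-Bb-C: dominant seventh chord on C = scale degree 5 → V65.
A-C-F: major triad on F = scale degree 1 → I6.

I6 - ii7 - V65 - I6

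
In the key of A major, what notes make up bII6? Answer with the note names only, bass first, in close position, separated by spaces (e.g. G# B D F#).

Scale degree 2 in A major is B; lowering it a half step gives Bb. bII6 is the Neapolitan sixth — a major triad on the lowered second degree, here in its customary first inversion.
So the chord is Bb-D-F.
With the 6 figure the chord is in first inversion; from the bass D upward in close position it reads D-F-Bb.

D F Bb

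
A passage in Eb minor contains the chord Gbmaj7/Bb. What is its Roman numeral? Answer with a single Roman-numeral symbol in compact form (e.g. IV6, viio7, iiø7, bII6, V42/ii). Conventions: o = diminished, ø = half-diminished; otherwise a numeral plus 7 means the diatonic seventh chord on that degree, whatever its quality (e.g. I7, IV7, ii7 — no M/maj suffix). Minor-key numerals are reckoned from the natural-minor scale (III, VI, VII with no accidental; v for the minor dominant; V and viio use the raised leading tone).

III65

Stacked in thirds the chord is Gb-Bb-Db-F: a major seventh chord on Gb.
Gb is scale degree 3 in Eb minor, and a major seventh chord on that degree is written III7.
With Bb in the bass the chord is in first inversion, so the figured bass is 65.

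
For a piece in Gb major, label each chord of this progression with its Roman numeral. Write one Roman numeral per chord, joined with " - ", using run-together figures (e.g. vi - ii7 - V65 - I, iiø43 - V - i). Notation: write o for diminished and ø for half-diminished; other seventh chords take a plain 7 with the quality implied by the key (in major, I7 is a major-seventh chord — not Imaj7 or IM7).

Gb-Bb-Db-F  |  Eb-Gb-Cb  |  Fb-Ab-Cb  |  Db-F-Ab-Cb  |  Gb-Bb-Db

I7 - IV6 - bVII - V7 - I

Gb-Bb-Db-F: root Gb is the tonic; major seventh chord there is I7.
Eb-Gb-Cb: major triad on Cb = scale degree 4 → IV6.
Fb-Ab-Cb is non-diatonic — bVII, a mixture chord from Gb minor.
Db-F-Ab-Cb has root Db, degree 5 in Gb major, so V7.
Gb-Bb-Db has root Gb, degree 1 in Gb major, so I.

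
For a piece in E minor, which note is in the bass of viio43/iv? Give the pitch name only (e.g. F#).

D

The applied chord viio43/iv is rooted on G#: G#-B-D-F.
The figure 43 means second inversion — the fifth is in the bass.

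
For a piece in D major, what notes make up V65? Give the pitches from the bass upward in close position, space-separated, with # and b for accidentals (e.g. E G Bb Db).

C# E G A

The numeral's case and figure indicate a dominant seventh chord. In D major its root, the dominant, is A.
Stacking thirds from A gives A-C#-E-G.
With the 65 figure the chord is in first inversion; from the bass C# upward in close position it reads C#-E-G-A.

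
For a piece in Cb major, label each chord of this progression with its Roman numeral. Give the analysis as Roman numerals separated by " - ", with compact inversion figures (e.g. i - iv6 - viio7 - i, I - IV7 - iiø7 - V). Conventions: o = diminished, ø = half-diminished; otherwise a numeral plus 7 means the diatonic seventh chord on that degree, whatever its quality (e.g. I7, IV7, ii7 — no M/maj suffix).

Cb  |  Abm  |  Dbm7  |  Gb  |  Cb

I - vi - ii7 - V - I

Cb has root Cb, degree 1 in Cb major, so I.
Abm: root Ab is the submediant; minor triad there is vi.
Dbm7 has root Db, degree 2 in Cb major, so ii7.
Gb: root Gb is the dominant; major triad there is V.
Cb: major triad on Cb = scale degree 1 → I.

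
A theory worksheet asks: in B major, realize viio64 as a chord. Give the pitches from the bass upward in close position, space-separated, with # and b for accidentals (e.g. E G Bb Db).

E A# C#

The numeral's case and figure indicate a diminished triad. In B major its root, scale degree 7, is A#.
Stacking thirds from A# gives A#-C#-E.
With the 64 figure the chord is in second inversion; from the bass E upward in close position it reads E-A#-C#.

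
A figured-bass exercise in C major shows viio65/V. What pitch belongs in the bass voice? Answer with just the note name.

The applied chord viio65/V is rooted on F#: F#-A-C-Eb.
The figure 65 means first inversion — the third is in the bass.

A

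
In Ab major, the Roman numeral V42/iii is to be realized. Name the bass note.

F

The applied chord V42/iii is rooted on G: G-B-D-F.
The figure 42 means third inversion — the seventh is in the bass.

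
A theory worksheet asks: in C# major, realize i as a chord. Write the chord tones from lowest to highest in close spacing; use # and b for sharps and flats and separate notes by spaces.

Scale degree 1 in C# major is C#; here the chord built on it is altered to a minor triad. i is the minor tonic, borrowed from the parallel minor.
So the chord is C#-E-G#, a minor triad.

C# E G#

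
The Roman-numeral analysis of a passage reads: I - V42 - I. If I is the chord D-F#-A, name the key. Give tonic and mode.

The anchor chord is a major triad on D, labeled I.
If D is scale degree 1 and the mode makes that degree carry a major triad, the tonic is D and the mode is major.

D major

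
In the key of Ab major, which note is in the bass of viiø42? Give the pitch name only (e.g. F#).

F

viiø in Ab major has root G; the chord is G-Bb-Db-F.
The figure 42 means third inversion — the seventh is in the bass.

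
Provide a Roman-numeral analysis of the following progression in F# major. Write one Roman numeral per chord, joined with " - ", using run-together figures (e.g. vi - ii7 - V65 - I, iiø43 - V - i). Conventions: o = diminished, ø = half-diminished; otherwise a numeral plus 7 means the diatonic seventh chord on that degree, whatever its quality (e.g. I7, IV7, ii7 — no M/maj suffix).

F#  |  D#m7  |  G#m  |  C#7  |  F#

I - vi7 - ii - V7 - I

F#: major triad on F# = scale degree 1 → I.
D#m7: root D# is the submediant; minor seventh chord there is vi7.
G#m has root G#, degree 2 in F# major, so ii.
C#7 has root C#, degree 5 in F# major, so V7.
F#: root F# is the tonic; major triad there is I.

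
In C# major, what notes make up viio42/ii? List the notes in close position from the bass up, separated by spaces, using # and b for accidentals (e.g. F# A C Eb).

B C## E# G#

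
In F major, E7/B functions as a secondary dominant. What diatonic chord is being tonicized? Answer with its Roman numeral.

The chord is a dominant seventh chord on E.
A dominant resolves down a perfect fifth: E → A. In F major, A is scale degree 3, i.e. iii.

iii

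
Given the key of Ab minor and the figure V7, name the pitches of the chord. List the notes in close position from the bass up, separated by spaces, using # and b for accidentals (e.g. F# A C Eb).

In Ab minor, the fifth degree is Eb. The dominant is major (leading tone raised), so V is a dominant seventh chord.
Stacking thirds from Eb gives Eb-G-Bb-Db.

Eb G Bb Db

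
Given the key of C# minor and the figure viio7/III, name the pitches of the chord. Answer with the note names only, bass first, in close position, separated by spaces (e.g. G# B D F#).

D# F# A C

The slash marks an applied leading-tone chord: viio of III. In C# minor, III is E, so the leading tone to it is D#, a half step below.
Building a fully diminished seventh chord on D# gives D#-F#-A-C.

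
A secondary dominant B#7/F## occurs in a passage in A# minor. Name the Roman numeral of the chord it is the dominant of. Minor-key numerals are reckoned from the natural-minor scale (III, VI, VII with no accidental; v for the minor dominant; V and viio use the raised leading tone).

V

The chord is a dominant seventh chord on B#.
A dominant resolves down a perfect fifth: B# → E#. In A# minor, E# is scale degree 5, i.e. V.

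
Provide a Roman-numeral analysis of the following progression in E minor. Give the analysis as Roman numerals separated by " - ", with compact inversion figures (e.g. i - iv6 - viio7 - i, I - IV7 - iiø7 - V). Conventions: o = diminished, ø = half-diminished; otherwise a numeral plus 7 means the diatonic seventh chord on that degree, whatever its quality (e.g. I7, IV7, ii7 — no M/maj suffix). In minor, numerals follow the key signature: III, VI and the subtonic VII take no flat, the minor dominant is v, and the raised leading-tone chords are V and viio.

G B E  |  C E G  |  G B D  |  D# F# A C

G-B-E: minor triad on E = scale degree 1 → i6.
C-E-G: major triad on C = scale degree 6 → VI.
G-B-D has root G, degree 3 in E minor, so III.
D#-F#-A-C: fully diminished seventh chord on D# = scale degree 7 → viio7.

i6 - VI - III - viio7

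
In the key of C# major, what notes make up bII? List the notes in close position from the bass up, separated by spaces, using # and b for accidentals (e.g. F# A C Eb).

Scale degree 2 in C# major is D#; lowering it a half step gives D. bII is the Neapolitan chord — a major triad on the lowered second degree.
So the chord is D-F#-A, a major triad.

D F# A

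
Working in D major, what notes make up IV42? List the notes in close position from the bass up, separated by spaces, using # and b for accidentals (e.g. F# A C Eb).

In D major, the fourth degree is G, and the diatonic chord built there is a major seventh chord.
That chord is spelled G-B-D-F#.
With the 42 figure the chord is in third inversion; from the bass F# upward in close position it reads F#-G-B-D.

F# G B D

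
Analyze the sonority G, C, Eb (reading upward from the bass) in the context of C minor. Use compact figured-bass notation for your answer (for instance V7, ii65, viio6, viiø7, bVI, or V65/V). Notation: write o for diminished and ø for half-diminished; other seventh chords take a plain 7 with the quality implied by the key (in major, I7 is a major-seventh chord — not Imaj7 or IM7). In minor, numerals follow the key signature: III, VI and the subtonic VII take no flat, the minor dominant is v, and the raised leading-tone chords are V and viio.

i64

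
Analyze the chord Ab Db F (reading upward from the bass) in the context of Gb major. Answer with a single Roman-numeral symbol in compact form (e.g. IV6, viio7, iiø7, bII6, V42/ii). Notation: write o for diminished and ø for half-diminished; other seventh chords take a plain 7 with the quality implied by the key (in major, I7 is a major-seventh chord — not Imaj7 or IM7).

V64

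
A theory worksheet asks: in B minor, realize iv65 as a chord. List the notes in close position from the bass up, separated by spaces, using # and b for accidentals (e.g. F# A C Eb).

G B D E

In B minor, the fourth degree is E, and the diatonic chord built there is a minor seventh chord.
That chord is spelled E-G-B-D.
With the 65 figure the chord is in first inversion; from the bass G upward in close position it reads G-B-D-E.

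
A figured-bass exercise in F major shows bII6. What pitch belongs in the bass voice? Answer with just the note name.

Bb

bII in F major has root Gb; the chord is Gb-Bb-Db.
The figure 6 means first inversion — the third is in the bass.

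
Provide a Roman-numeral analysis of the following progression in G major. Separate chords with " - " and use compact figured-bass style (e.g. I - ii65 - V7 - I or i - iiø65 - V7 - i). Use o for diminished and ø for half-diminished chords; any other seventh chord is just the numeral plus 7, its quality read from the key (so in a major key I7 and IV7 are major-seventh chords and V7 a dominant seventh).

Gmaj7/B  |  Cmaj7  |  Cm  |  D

I65 - IV7 - iv - V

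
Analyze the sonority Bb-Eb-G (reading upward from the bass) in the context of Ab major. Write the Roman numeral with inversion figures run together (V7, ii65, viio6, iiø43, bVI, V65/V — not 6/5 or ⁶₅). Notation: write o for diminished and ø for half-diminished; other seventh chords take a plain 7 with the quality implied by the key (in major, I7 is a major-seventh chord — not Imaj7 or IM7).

The pitches Eb-G-Bb form a major triad rooted on Eb.
Eb is scale degree 5 in Ab major, and a major triad on that degree is written V.
With Bb in the bass the chord is in second inversion, so the figured bass is 64.

V64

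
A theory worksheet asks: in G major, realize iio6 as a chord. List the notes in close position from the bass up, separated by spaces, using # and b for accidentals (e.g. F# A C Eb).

iio6 is the diminished supertonic triad, borrowed from the parallel minor. In G major that root is A.
So the chord is A-C-Eb, a diminished triad.
With the 6 figure the chord is in first inversion; from the bass C upward in close position it reads C-Eb-A.

C Eb A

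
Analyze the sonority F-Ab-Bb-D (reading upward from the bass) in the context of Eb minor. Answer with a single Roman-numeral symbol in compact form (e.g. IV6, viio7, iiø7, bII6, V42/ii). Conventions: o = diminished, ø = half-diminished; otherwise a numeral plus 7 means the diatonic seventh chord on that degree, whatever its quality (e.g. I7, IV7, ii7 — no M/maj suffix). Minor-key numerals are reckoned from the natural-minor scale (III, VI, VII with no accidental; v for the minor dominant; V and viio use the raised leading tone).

V43

Stacked in thirds the chord is Bb-D-F-Ab: a dominant seventh chord on Bb.
In Eb minor, Bb is the dominant; the diatonic dominant seventh chord there is V7.
With F in the bass the chord is in second inversion, so the figured bass is 43.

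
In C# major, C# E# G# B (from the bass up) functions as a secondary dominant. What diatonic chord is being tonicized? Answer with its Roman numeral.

IV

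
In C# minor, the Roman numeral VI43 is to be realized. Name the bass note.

E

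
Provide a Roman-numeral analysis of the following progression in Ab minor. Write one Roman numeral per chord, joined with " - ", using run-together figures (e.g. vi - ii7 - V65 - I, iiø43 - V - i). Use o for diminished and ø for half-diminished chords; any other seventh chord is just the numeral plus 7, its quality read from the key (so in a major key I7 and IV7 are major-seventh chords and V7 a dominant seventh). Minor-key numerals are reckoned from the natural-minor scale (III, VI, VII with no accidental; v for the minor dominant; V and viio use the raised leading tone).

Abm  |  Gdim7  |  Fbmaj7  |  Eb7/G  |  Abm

i - viio7 - VI7 - V65 - i

Abm: minor triad on Ab = scale degree 1 → i.
Gdim7: fully diminished seventh chord on G = scale degree 7 → viio7.
Fbmaj7 has root Fb, degree 6 in Ab minor, so VI7.
Eb7/G: dominant seventh chord on Eb = scale degree 5 → V65.
Abm has root Ab, degree 1 in Ab minor, so i.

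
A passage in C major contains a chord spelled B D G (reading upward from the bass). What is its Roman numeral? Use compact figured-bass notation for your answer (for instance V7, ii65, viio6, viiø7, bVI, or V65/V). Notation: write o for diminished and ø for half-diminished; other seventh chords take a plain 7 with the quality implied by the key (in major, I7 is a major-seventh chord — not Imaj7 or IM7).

V6

The pitches G-B-D form a major triad rooted on G.
In C major, G is the dominant; the diatonic major triad there is V.
With B in the bass the chord is in first inversion, so the figured bass is 6.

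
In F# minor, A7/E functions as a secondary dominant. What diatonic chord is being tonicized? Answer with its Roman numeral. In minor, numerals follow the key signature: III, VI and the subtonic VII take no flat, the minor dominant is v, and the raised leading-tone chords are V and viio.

The chord is a dominant seventh chord on A.
A dominant resolves down a perfect fifth: A → D. In F# minor, D is scale degree 6, i.e. VI.

VI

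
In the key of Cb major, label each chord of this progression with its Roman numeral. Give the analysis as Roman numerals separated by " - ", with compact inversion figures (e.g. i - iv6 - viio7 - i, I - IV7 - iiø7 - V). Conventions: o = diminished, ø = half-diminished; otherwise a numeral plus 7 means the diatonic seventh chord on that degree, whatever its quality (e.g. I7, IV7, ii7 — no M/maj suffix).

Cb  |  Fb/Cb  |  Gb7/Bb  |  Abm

I - IV64 - V65 - vi

Cb has root Cb, degree 1 in Cb major, so I.
Fb/Cb has root Fb, degree 4 in Cb major, so IV64.
Gb7/Bb: dominant seventh chord on Gb = scale degree 5 → V65.
Abm: minor triad on Ab = scale degree 6 → vi.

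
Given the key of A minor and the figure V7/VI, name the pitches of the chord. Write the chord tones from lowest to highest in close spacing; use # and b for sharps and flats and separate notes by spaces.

C E G Bb

The slash means an applied dominant: we want the dominant of VI. In A minor, VI is F major, and its dominant is built on C.
Building a dominant seventh chord on C gives C-E-G-Bb.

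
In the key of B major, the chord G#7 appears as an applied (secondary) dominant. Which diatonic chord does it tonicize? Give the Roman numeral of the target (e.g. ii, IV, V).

ii

The chord is a dominant seventh chord on G#.
A dominant resolves down a perfect fifth: G# → C#. In B major, C# is scale degree 2, i.e. ii.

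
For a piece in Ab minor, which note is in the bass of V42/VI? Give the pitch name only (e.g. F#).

The applied chord V42/VI is rooted on Cb: Cb-Eb-Gb-Bbb.
The figure 42 means third inversion — the seventh is in the bass.

Bbb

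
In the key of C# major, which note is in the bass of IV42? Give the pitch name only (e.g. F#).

IV in C# major has root F#; the chord is F#-A#-C#-E#.
The figure 42 means third inversion — the seventh is in the bass.

E#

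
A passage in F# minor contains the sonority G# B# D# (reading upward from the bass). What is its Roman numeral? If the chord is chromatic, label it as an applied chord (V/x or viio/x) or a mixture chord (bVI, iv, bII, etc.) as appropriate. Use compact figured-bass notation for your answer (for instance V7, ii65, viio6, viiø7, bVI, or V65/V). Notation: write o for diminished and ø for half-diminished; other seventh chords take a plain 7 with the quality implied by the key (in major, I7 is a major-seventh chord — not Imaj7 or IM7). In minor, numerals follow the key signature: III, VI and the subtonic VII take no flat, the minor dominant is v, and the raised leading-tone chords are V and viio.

The pitches G#-B#-D# form a major triad rooted on G#.
G# is not a diatonic chord root with this quality in F# minor, but it lies a perfect fifth above C# (V), so the chord functions as an applied dominant of V.

V/V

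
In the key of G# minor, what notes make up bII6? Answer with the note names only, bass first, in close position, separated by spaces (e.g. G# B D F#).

C# E A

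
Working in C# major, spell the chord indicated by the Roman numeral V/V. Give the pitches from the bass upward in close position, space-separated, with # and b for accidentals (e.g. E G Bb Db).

V/V is a secondary dominant — the dominant triad of V. V in C# major is G#, so the applied chord's root is D#, a perfect fifth above.
Building a major triad on D# gives D#-F##-A#.

D# F## A#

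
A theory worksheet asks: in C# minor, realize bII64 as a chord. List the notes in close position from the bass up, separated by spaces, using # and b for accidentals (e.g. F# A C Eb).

A D F#

bII64 is the Neapolitan chord — a major triad on the lowered second degree. In C# minor that root is D.
So the chord is D-F#-A.
With the 64 figure the chord is in second inversion; from the bass A upward in close position it reads A-D-F#.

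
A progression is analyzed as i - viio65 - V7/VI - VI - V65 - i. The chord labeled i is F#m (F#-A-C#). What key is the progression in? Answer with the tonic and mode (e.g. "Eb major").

F# minor

The anchor chord is a minor triad on F#, labeled i.
If F# is scale degree 1 and the mode makes that degree carry a minor triad, the tonic is F# and the mode is minor.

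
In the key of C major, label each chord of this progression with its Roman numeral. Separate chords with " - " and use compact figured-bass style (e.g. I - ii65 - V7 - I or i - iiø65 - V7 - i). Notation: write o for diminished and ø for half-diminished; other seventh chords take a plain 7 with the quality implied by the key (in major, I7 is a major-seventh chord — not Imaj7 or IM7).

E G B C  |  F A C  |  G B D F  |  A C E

I65 - IV - V7 - vi

E-G-B-C has root C, degree 1 in C major, so I65.
F-A-C: major triad on F = scale degree 4 → IV.
G-B-D-F: dominant seventh chord on G = scale degree 5 → V7.
A-C-E has root A, degree 6 in C major, so vi.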